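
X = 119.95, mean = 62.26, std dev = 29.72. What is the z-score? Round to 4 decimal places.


z = (X - mu) / sigma
X - mu = 119.95 - 62.26 = 57.69
z = 57.69 / 29.72 = 5769/2972 ≈ 1.941117

1.9411


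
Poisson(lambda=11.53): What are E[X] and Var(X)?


E[X] = Var(X) = lambda = 11.53

11.53, 11.53


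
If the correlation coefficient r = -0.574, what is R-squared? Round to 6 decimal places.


R^2 = r^2 = (-0.574)^2 = 0.329476

0.329476


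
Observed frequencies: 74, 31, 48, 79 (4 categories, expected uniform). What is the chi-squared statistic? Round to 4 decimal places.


chi2 = sum((O-E)^2/E), E = total/4
total = 232, E = 232/4 = 58
(74 - 58)^2 / 58 = 256 / 58 = 128/29 ≈ 4.413793
(31 - 58)^2 / 58 = 729 / 58 = 729/58 ≈ 12.568966
(48 - 58)^2 / 58 = 100 / 58 = 50/29 ≈ 1.724138
(79 - 58)^2 / 58 = 441 / 58 = 441/58 ≈ 7.603448
chi2 = 763/29 ≈ 26.310345

26.3103


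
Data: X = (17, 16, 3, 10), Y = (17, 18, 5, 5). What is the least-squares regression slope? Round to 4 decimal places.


b = sum((xi-xbar)(yi-ybar)) / sum((xi-xbar)^2)
n = 4, xbar = 46/4 = 11.5, ybar = 45/4 = 11.25
Sxy = sum((xi-xbar)(yi-ybar)) = 124.5
Sxx = sum((xi-xbar)^2) = 125
b = Sxy / Sxx = 0.996

0.9960


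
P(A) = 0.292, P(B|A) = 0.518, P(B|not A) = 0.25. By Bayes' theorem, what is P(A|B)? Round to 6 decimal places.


P(A|B) = P(B|A)*P(A) / P(B), P(B) = P(B|A)*P(A) + P(B|not A)*P(not A)
P(B|A)*P(A) = 0.518 * 0.292 = 0.151256
P(B|not A)*P(not A) = 0.25 * 0.708 = 0.177
P(B) = 0.151256 + 0.177 = 0.328256
P(A|B) = 0.151256 / 0.328256 ≈ 0.46078670

0.460787


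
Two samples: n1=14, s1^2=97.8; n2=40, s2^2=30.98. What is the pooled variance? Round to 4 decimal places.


sp^2 = ((n1-1)*s1^2 + (n2-1)*s2^2)/(n1+n2-2)
(n1-1)*s1^2 = 13 * 97.8 = 1271.4
(n2-1)*s2^2 = 39 * 30.98 = 1208.22
numerator = 1271.4 + 1208.22 = 2479.62
n1+n2-2 = 52
sp^2 = 2479.62 / 52 = 47.685

47.6850


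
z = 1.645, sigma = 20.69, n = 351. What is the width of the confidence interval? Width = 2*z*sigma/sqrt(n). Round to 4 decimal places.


width = 2*z*sigma/sqrt(n)
2*z*sigma = 2 * 1.645 * 20.69 = 68.0701
sqrt(351) ≈ 18.734994
width = 68.0701 / 18.734994 ≈ 3.633313

3.6333


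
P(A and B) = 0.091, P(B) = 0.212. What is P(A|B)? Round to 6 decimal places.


P(A|B) = P(A and B) / P(B) = 0.091 / 0.212 = 91/212 ≈ 0.42924528

0.429245


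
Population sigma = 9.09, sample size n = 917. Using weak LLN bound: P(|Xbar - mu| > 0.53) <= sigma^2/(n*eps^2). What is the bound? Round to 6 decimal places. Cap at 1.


bound = min(1, sigma^2/(n*eps^2))
sigma^2 = 9.09^2 = 82.6281
n*eps^2 = 917 * 0.53^2 = 917 * 0.2809 = 257.5853
sigma^2/(n*eps^2) = 82.6281 / 257.5853 ≈ 0.32077956

0.320780


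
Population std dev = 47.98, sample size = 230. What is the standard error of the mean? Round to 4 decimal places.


SE = sigma / sqrt(n)
sqrt(230) ≈ 15.165751
SE = 47.98 / 15.165751 ≈ 3.163708

3.1637


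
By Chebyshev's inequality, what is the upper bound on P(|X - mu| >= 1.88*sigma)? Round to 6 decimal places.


P <= 1/k^2
k^2 = 1.88^2 = 3.5344
1/k^2 = 1 / 3.5344 = 625/2209 ≈ 0.28293345

0.282933


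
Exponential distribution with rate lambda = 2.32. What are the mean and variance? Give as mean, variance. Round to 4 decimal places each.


mean = 1/lam, var = 1/lam^2
mean = 1 / 2.32 = 25/58 ≈ 0.431034
lam^2 = 2.32^2 = 5.3824
var = 1 / 5.3824 = 625/3364 ≈ 0.185791

0.4310, 0.1858


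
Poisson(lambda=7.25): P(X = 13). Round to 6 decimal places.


P = e^(-lam) * lam^k / k!
e^(-7.25) ≈ 0.0007101744
lam^k = 7.25^13 ≈ 152895282402.017745
k! = 13! = 6227020800
P = 0.0007101744 * 152895282402.017745 / 6227020800 ≈ 0.017437

0.017437


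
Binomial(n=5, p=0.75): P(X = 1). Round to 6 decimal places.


P = C(n,k) * p^k * (1-p)^(n-k)
C(5,1) = 5
p^k = 0.75^1 = 0.75
(1-p)^(n-k) = 0.25^4 = 0.00390625
P = 5 * 0.75 * 0.00390625 = 15/1024 ≈ 0.014648

0.014648


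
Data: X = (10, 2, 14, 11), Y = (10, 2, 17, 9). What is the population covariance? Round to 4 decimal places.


Cov = (1/n)*sum((xi-xbar)(yi-ybar))
n = 4, xbar = 37/4 = 9.25, ybar = 38/4 = 9.5
sum((xi-xbar)(yi-ybar)) = 89.5
Cov = 89.5 / 4 = 22.375

22.3750


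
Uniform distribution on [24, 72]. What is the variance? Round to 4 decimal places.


Var = (b-a)^2 / 12
(b-a)^2 = (72 - 24)^2 = 2304
Var = 2304/12 = 192

192.0000


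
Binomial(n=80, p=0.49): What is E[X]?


E[X] = n*p = 80 * 0.49 = 39.2

39.2


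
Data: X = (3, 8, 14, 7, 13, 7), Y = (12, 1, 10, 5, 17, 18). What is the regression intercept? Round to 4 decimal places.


a = ybar - b*xbar, where b = sum((xi-xbar)(yi-ybar)) / sum((xi-xbar)^2)
n = 6, xbar = 52/6 = 26/3 ≈ 8.666667, ybar = 63/6 = 10.5
Sxy = sum((xi-xbar)(yi-ybar)) = 20
Sxx = sum((xi-xbar)^2) = 256/3 ≈ 85.333333
b = Sxy / Sxx = 0.234375
a = 10.5 - 0.234375 * 8.666667 = 8.46875

8.4688


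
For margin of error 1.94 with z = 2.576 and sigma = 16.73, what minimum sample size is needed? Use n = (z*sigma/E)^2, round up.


z*sigma/E = 2.576 * 16.73 / 1.94 ≈ 22.214680
(z*sigma/E)^2 ≈ 493.492026
round up: n = 494

494


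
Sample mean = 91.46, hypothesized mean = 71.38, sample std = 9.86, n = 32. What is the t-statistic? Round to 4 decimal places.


t = (xbar - mu0) / (s/sqrt(n))
xbar - mu0 = 91.46 - 71.38 = 20.08
sqrt(32) ≈ 5.65685425
s/sqrt(n) = 9.86 / 5.65685425 ≈ 1.74301822
t = 20.08 / 1.74301822 ≈ 11.520247

11.5202


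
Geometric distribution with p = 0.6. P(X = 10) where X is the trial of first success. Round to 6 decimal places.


P = (1-p)^(k-1) * p
(1-p)^(k-1) = 0.4^9 = 0.000262144
P = 0.000262144 * 0.6 = 0.0001572864

0.000157


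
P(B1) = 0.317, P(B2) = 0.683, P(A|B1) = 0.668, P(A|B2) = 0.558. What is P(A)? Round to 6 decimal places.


P(A) = P(A|B1)*P(B1) + P(A|B2)*P(B2)
P(A|B1)*P(B1) = 0.668 * 0.317 = 0.211756
P(A|B2)*P(B2) = 0.558 * 0.683 = 0.381114
P(A) = 0.211756 + 0.381114 = 0.59287

0.592870


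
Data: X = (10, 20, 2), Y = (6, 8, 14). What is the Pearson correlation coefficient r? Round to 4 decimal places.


r = sum((xi-xbar)(yi-ybar)) / sqrt(sum((xi-xbar)^2) * sum((yi-ybar)^2))
n = 3, xbar = 32/3 ≈ 10.666667, ybar = 28/3 ≈ 9.333333
Sxy = sum((xi-xbar)(yi-ybar)) = -152/3 ≈ -50.666667
Sxx = sum((xi-xbar)^2) = 488/3 ≈ 162.666667
Syy = sum((yi-ybar)^2) = 104/3 ≈ 34.666667
sqrt(Sxx*Syy) ≈ 75.094015
r = Sxy / sqrt(Sxx*Syy) = -50.666667 / 75.094015 ≈ -0.674710

-0.6747


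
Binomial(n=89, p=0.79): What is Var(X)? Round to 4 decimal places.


Var = n*p*(1-p) = 89 * 0.79 * 0.21 = 14.7651

14.7651


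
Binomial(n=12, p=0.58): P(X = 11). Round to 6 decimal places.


P = C(n,k) * p^k * (1-p)^(n-k)
C(12,11) = 12
p^k = 0.58^11 ≈ 0.002498664
(1-p)^(n-k) = 0.42^1 = 0.42
P = 12 * 0.002498664 * 0.42 ≈ 0.012593

0.012593


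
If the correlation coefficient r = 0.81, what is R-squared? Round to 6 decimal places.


R^2 = r^2 = (0.81)^2 = 0.6561

0.656100


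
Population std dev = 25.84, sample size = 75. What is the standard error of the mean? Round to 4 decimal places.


SE = sigma / sqrt(n)
sqrt(75) ≈ 8.660254
SE = 25.84 / 8.660254 ≈ 2.983746

2.9837


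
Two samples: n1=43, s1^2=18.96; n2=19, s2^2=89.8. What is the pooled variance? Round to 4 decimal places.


sp^2 = ((n1-1)*s1^2 + (n2-1)*s2^2)/(n1+n2-2)
(n1-1)*s1^2 = 42 * 18.96 = 796.32
(n2-1)*s2^2 = 18 * 89.8 = 1616.4
numerator = 796.32 + 1616.4 = 2412.72
n1+n2-2 = 60
sp^2 = 2412.72 / 60 = 40.212

40.2120


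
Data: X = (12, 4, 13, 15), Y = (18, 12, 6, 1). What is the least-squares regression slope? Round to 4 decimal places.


b = sum((xi-xbar)(yi-ybar)) / sum((xi-xbar)^2)
n = 4, xbar = 44/4 = 11, ybar = 37/4 = 9.25
Sxy = sum((xi-xbar)(yi-ybar)) = -50
Sxx = sum((xi-xbar)^2) = 70
b = Sxy / Sxx = -5/7 ≈ -0.714286

-0.7143


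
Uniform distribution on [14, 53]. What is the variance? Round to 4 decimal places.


Var = (b-a)^2 / 12
(b-a)^2 = (53 - 14)^2 = 1521
Var = 1521/12 = 126.75

126.7500


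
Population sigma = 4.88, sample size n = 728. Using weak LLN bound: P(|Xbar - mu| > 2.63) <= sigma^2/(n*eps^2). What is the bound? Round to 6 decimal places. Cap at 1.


bound = min(1, sigma^2/(n*eps^2))
sigma^2 = 4.88^2 = 23.8144
n*eps^2 = 728 * 2.63^2 = 728 * 6.9169 = 5035.5032
sigma^2/(n*eps^2) = 23.8144 / 5035.5032 ≈ 0.00472930

0.004729


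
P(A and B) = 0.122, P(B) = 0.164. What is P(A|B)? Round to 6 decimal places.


P(A|B) = P(A and B) / P(B) = 0.122 / 0.164 = 61/82 ≈ 0.74390244

0.743902


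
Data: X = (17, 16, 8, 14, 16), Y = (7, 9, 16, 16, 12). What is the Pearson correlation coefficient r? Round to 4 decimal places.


r = sum((xi-xbar)(yi-ybar)) / sqrt(sum((xi-xbar)^2) * sum((yi-ybar)^2))
n = 5, xbar = 71/5 = 14.2, ybar = 60/5 = 12
Sxy = sum((xi-xbar)(yi-ybar)) = -45
Sxx = sum((xi-xbar)^2) = 52.8
Syy = sum((yi-ybar)^2) = 66
sqrt(Sxx*Syy) ≈ 59.032195
r = Sxy / sqrt(Sxx*Syy) = -45 / 59.032195 ≈ -0.762296

-0.7623


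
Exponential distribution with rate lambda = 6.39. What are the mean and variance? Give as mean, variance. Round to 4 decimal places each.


mean = 1/lam, var = 1/lam^2
mean = 1 / 6.39 = 100/639 ≈ 0.156495
lam^2 = 6.39^2 = 40.8321
var = 1 / 40.8321 ≈ 0.024491

0.1565, 0.0245


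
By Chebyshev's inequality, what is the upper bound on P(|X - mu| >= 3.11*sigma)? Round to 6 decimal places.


P <= 1/k^2
k^2 = 3.11^2 = 9.6721
1/k^2 = 1 / 9.6721 ≈ 0.10339016

0.103390


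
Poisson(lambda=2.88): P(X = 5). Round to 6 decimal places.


P = e^(-lam) * lam^k / k!
e^(-2.88) ≈ 0.05613476
lam^k = 2.88^5 ≈ 198.135566
k! = 5! = 120
P = 0.05613476 * 198.135566 / 120 ≈ 0.092686

0.092686


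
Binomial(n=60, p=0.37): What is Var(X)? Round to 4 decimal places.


Var = n*p*(1-p) = 60 * 0.37 * 0.63 = 13.986

13.9860


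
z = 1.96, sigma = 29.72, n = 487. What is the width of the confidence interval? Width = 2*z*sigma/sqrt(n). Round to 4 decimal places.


width = 2*z*sigma/sqrt(n)
2*z*sigma = 2 * 1.96 * 29.72 = 116.5024
sqrt(487) ≈ 22.068076
width = 116.5024 / 22.068076 ≈ 5.279228

5.2792


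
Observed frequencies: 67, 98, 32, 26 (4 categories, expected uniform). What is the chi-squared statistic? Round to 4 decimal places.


chi2 = sum((O-E)^2/E), E = total/4
total = 223, E = 223/4 = 55.75
(67 - 55.75)^2 / 55.75 = 126.5625 / 55.75 = 2025/892 ≈ 2.270179
(98 - 55.75)^2 / 55.75 = 1785.0625 / 55.75 = 28561/892 ≈ 32.019058
(32 - 55.75)^2 / 55.75 = 564.0625 / 55.75 = 9025/892 ≈ 10.117713
(26 - 55.75)^2 / 55.75 = 885.0625 / 55.75 = 14161/892 ≈ 15.875561
chi2 = 13443/223 ≈ 60.282511

60.2825


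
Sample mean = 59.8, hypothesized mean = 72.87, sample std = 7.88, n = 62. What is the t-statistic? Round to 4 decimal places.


t = (xbar - mu0) / (s/sqrt(n))
xbar - mu0 = 59.8 - 72.87 = -13.07
sqrt(62) ≈ 7.87400787
s/sqrt(n) = 7.88 / 7.87400787 ≈ 1.00076100
t = -13.07 / 1.00076100 ≈ -13.060061

-13.0601


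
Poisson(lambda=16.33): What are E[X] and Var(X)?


E[X] = Var(X) = lambda = 16.33

16.33, 16.33


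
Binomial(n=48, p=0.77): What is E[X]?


E[X] = n*p = 48 * 0.77 = 36.96

36.96


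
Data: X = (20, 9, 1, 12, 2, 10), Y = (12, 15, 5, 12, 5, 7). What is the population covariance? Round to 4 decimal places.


Cov = (1/n)*sum((xi-xbar)(yi-ybar))
n = 6, xbar = 54/6 = 9, ybar = 56/6 = 28/3 ≈ 9.333333
sum((xi-xbar)(yi-ybar)) = 100
Cov = 100 / 6 = 50/3 ≈ 16.666667

16.6667


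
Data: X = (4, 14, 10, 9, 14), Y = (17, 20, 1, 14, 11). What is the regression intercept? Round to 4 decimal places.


a = ybar - b*xbar, where b = sum((xi-xbar)(yi-ybar)) / sum((xi-xbar)^2)
n = 5, xbar = 51/5 = 10.2, ybar = 63/5 = 12.6
Sxy = sum((xi-xbar)(yi-ybar)) = -4.6
Sxx = sum((xi-xbar)^2) = 68.8
b = Sxy / Sxx = -23/344 ≈ -0.066860
a = 12.6 - (-0.066860) * 10.2 = 4569/344 ≈ 13.281977

13.2820


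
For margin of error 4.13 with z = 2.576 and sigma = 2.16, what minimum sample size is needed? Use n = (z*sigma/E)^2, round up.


z*sigma/E = 2.576 * 2.16 / 4.13 = 9936/7375 ≈ 1.347254
(z*sigma/E)^2 ≈ 1.815094
round up: n = 2

2


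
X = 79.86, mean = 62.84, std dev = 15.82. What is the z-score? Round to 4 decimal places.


z = (X - mu) / sigma
X - mu = 79.86 - 62.84 = 17.02
z = 17.02 / 15.82 = 851/791 ≈ 1.075853

1.0759


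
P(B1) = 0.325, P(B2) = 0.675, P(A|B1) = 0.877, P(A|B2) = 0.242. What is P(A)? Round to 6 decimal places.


P(A) = P(A|B1)*P(B1) + P(A|B2)*P(B2)
P(A|B1)*P(B1) = 0.877 * 0.325 = 0.285025
P(A|B2)*P(B2) = 0.242 * 0.675 = 0.16335
P(A) = 0.285025 + 0.16335 = 0.448375

0.448375


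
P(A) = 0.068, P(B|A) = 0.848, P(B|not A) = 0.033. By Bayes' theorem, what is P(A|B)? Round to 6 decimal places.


P(A|B) = P(B|A)*P(A) / P(B), P(B) = P(B|A)*P(A) + P(B|not A)*P(not A)
P(B|A)*P(A) = 0.848 * 0.068 = 0.057664
P(B|not A)*P(not A) = 0.033 * 0.932 = 0.030756
P(B) = 0.057664 + 0.030756 = 0.08842
P(A|B) = 0.057664 / 0.08842 ≈ 0.65216014

0.652160


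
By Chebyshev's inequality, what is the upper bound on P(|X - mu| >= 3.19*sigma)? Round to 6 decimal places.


P <= 1/k^2
k^2 = 3.19^2 = 10.1761
1/k^2 = 1 / 10.1761 ≈ 0.09826947

0.098269


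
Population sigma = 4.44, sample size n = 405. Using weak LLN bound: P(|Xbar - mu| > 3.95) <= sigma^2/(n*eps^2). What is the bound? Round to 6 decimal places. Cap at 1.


bound = min(1, sigma^2/(n*eps^2))
sigma^2 = 4.44^2 = 19.7136
n*eps^2 = 405 * 3.95^2 = 405 * 15.6025 = 6319.0125
sigma^2/(n*eps^2) = 19.7136 / 6319.0125 ≈ 0.00311973

0.003120


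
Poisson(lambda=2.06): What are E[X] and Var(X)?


E[X] = Var(X) = lambda = 2.06

2.06, 2.06


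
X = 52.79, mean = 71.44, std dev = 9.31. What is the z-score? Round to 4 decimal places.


z = (X - mu) / sigma
X - mu = 52.79 - 71.44 = -18.65
z = -18.65 / 9.31 = -1865/931 ≈ -2.003222

-2.0032


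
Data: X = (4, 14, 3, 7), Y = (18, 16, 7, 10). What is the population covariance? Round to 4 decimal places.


Cov = (1/n)*sum((xi-xbar)(yi-ybar))
n = 4, xbar = 28/4 = 7, ybar = 51/4 = 12.75
sum((xi-xbar)(yi-ybar)) = 30
Cov = 30 / 4 = 7.5

7.5000


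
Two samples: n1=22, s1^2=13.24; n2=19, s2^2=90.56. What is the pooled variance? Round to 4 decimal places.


sp^2 = ((n1-1)*s1^2 + (n2-1)*s2^2)/(n1+n2-2)
(n1-1)*s1^2 = 21 * 13.24 = 278.04
(n2-1)*s2^2 = 18 * 90.56 = 1630.08
numerator = 278.04 + 1630.08 = 1908.12
n1+n2-2 = 39
sp^2 = 1908.12 / 39 = 15901/325 ≈ 48.926154

48.9262


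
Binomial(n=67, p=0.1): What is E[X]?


E[X] = n*p = 67 * 0.1 = 6.7

6.7


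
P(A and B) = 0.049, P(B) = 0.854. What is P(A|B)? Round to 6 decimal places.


P(A|B) = P(A and B) / P(B) = 0.049 / 0.854 = 7/122 ≈ 0.05737705

0.057377


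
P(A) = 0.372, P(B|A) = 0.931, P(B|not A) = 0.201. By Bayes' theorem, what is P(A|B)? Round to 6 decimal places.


P(A|B) = P(B|A)*P(A) / P(B), P(B) = P(B|A)*P(A) + P(B|not A)*P(not A)
P(B|A)*P(A) = 0.931 * 0.372 = 0.346332
P(B|not A)*P(not A) = 0.201 * 0.628 = 0.126228
P(B) = 0.346332 + 0.126228 = 0.47256
P(A|B) = 0.346332 / 0.47256 ≈ 0.73288471

0.732885


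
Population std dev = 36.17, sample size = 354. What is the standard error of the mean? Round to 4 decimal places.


SE = sigma / sqrt(n)
sqrt(354) ≈ 18.814888
SE = 36.17 / 18.814888 ≈ 1.922414

1.9224


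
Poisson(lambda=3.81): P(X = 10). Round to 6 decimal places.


P = e^(-lam) * lam^k / k!
e^(-3.81) ≈ 0.02214818
lam^k = 3.81^10 ≈ 644539.824901
k! = 10! = 3628800
P = 0.02214818 * 644539.824901 / 3628800 ≈ 0.003934

0.003934


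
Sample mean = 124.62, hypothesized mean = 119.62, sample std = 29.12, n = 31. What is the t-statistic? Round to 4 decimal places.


t = (xbar - mu0) / (s/sqrt(n))
xbar - mu0 = 124.62 - 119.62 = 5
sqrt(31) ≈ 5.56776436
s/sqrt(n) = 29.12 / 5.56776436 ≈ 5.23010640
t = 5 / 5.23010640 ≈ 0.956003

0.9560


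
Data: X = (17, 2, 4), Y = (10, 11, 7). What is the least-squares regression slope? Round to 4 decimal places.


b = sum((xi-xbar)(yi-ybar)) / sum((xi-xbar)^2)
n = 3, xbar = 23/3 ≈ 7.666667, ybar = 28/3 ≈ 9.333333
Sxy = sum((xi-xbar)(yi-ybar)) = 16/3 ≈ 5.333333
Sxx = sum((xi-xbar)^2) = 398/3 ≈ 132.666667
b = Sxy / Sxx = 8/199 ≈ 0.040201

0.0402


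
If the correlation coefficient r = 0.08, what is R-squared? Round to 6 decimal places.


R^2 = r^2 = (0.08)^2 = 0.0064

0.006400


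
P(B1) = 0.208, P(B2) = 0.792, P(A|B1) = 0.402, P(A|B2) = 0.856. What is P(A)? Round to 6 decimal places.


P(A) = P(A|B1)*P(B1) + P(A|B2)*P(B2)
P(A|B1)*P(B1) = 0.402 * 0.208 = 0.083616
P(A|B2)*P(B2) = 0.856 * 0.792 = 0.677952
P(A) = 0.083616 + 0.677952 = 0.761568

0.761568


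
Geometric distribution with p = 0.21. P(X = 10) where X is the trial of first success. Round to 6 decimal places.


P = (1-p)^(k-1) * p
(1-p)^(k-1) = 0.79^9 ≈ 0.1198516
P = 0.1198516 * 0.21 ≈ 0.02516884

0.025169


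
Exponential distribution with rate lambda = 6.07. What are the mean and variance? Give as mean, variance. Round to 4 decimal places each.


mean = 1/lam, var = 1/lam^2
mean = 1 / 6.07 = 100/607 ≈ 0.164745
lam^2 = 6.07^2 = 36.8449
var = 1 / 36.8449 ≈ 0.027141

0.1647, 0.0271


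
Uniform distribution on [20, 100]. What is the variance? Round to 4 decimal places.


Var = (b-a)^2 / 12
(b-a)^2 = (100 - 20)^2 = 6400
Var = 6400/12 ≈ 533.333333

533.3333


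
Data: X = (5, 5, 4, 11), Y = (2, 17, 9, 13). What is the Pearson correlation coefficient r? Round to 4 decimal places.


r = sum((xi-xbar)(yi-ybar)) / sqrt(sum((xi-xbar)^2) * sum((yi-ybar)^2))
n = 4, xbar = 25/4 = 6.25, ybar = 41/4 = 10.25
Sxy = sum((xi-xbar)(yi-ybar)) = 17.75
Sxx = sum((xi-xbar)^2) = 30.75
Syy = sum((yi-ybar)^2) = 122.75
sqrt(Sxx*Syy) ≈ 61.437468
r = Sxy / sqrt(Sxx*Syy) = 17.75 / 61.437468 ≈ 0.288912

0.2889


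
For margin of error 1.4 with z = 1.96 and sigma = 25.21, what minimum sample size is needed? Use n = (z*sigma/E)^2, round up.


z*sigma/E = 1.96 * 25.21 / 1.4 = 35.294
(z*sigma/E)^2 = 1245.666436
round up: n = 1246

1246


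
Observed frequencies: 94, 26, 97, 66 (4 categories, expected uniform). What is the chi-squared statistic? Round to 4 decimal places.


chi2 = sum((O-E)^2/E), E = total/4
total = 283, E = 283/4 = 70.75
(94 - 70.75)^2 / 70.75 = 540.5625 / 70.75 = 8649/1132 ≈ 7.640459
(26 - 70.75)^2 / 70.75 = 2002.5625 / 70.75 = 32041/1132 ≈ 28.304770
(97 - 70.75)^2 / 70.75 = 689.0625 / 70.75 = 11025/1132 ≈ 9.739399
(66 - 70.75)^2 / 70.75 = 22.5625 / 70.75 = 361/1132 ≈ 0.318905
chi2 = 13019/283 ≈ 46.003534

46.0035


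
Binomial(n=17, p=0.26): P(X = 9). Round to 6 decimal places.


P = C(n,k) * p^k * (1-p)^(n-k)
C(17,9) = 24310
p^k = 0.26^9 ≈ 0.000005429504
(1-p)^(n-k) = 0.74^8 ≈ 0.08991947
P = 24310 * 0.000005429504 * 0.08991947 ≈ 0.011869

0.011869


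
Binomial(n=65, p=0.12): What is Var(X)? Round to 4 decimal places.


Var = n*p*(1-p) = 65 * 0.12 * 0.88 = 6.864

6.8640


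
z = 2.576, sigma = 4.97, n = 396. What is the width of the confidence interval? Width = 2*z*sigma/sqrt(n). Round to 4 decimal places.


width = 2*z*sigma/sqrt(n)
2*z*sigma = 2 * 2.576 * 4.97 = 25.60544
sqrt(396) ≈ 19.899749
width = 25.60544 / 19.899749 ≈ 1.286722

1.2867


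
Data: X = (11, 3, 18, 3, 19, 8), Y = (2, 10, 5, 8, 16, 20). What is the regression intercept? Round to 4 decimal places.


a = ybar - b*xbar, where b = sum((xi-xbar)(yi-ybar)) / sum((xi-xbar)^2)
n = 6, xbar = 62/6 = 31/3 ≈ 10.333333, ybar = 61/6 ≈ 10.166667
Sxy = sum((xi-xbar)(yi-ybar)) = -1/3 ≈ -0.333333
Sxx = sum((xi-xbar)^2) = 742/3 ≈ 247.333333
b = Sxy / Sxx = -1/742 ≈ -0.001348
a = 10.166667 - (-0.001348) * 10.333333 = 3777/371 ≈ 10.180593

10.1806


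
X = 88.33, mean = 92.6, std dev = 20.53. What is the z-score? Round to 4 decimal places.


z = (X - mu) / sigma
X - mu = 88.33 - 92.6 = -4.27
z = -4.27 / 20.53 = -427/2053 ≈ -0.207988

-0.2080


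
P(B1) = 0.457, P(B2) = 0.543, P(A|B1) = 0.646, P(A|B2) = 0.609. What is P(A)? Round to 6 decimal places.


P(A) = P(A|B1)*P(B1) + P(A|B2)*P(B2)
P(A|B1)*P(B1) = 0.646 * 0.457 = 0.295222
P(A|B2)*P(B2) = 0.609 * 0.543 = 0.330687
P(A) = 0.295222 + 0.330687 = 0.625909

0.625909


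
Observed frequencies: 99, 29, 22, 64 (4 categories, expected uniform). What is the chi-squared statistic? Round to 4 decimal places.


chi2 = sum((O-E)^2/E), E = total/4
total = 214, E = 214/4 = 53.5
(99 - 53.5)^2 / 53.5 = 2070.25 / 53.5 = 8281/214 ≈ 38.696262
(29 - 53.5)^2 / 53.5 = 600.25 / 53.5 = 2401/214 ≈ 11.219626
(22 - 53.5)^2 / 53.5 = 992.25 / 53.5 = 3969/214 ≈ 18.546729
(64 - 53.5)^2 / 53.5 = 110.25 / 53.5 = 441/214 ≈ 2.060748
chi2 = 7546/107 ≈ 70.523364

70.5234


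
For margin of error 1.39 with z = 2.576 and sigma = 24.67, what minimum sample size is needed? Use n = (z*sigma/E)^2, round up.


z*sigma/E = 2.576 * 24.67 / 1.39 ≈ 45.719367
(z*sigma/E)^2 ≈ 2090.260510
round up: n = 2091

2091


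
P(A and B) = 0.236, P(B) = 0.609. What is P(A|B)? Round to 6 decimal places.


P(A|B) = P(A and B) / P(B) = 0.236 / 0.609 = 236/609 ≈ 0.38752053

0.387521


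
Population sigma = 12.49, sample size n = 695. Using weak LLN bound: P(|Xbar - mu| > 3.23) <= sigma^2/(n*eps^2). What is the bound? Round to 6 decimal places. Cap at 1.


bound = min(1, sigma^2/(n*eps^2))
sigma^2 = 12.49^2 = 156.0001
n*eps^2 = 695 * 3.23^2 = 695 * 10.4329 = 7250.8655
sigma^2/(n*eps^2) = 156.0001 / 7250.8655 ≈ 0.02151469

0.021515


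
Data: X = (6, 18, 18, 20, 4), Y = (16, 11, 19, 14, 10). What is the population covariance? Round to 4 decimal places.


Cov = (1/n)*sum((xi-xbar)(yi-ybar))
n = 5, xbar = 66/5 = 13.2, ybar = 70/5 = 14
sum((xi-xbar)(yi-ybar)) = 32
Cov = 32 / 5 = 6.4

6.4000


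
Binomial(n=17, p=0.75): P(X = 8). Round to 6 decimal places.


P = C(n,k) * p^k * (1-p)^(n-k)
C(17,8) = 24310
p^k = 0.75^8 ≈ 0.1001129
(1-p)^(n-k) = 0.25^9 ≈ 0.000003814697
P = 24310 * 0.1001129 * 0.000003814697 ≈ 0.009284

0.009284


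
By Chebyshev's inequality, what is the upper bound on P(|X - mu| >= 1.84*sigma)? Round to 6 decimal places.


P <= 1/k^2
k^2 = 1.84^2 = 3.3856
1/k^2 = 1 / 3.3856 = 625/2116 ≈ 0.29536862

0.295369


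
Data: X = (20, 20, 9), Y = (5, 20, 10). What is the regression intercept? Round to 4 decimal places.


a = ybar - b*xbar, where b = sum((xi-xbar)(yi-ybar)) / sum((xi-xbar)^2)
n = 3, xbar = 49/3 ≈ 16.333333, ybar = 35/3 ≈ 11.666667
Sxy = sum((xi-xbar)(yi-ybar)) = 55/3 ≈ 18.333333
Sxx = sum((xi-xbar)^2) = 242/3 ≈ 80.666667
b = Sxy / Sxx = 5/22 ≈ 0.227273
a = 11.666667 - 0.227273 * 16.333333 = 175/22 ≈ 7.954545

7.9545


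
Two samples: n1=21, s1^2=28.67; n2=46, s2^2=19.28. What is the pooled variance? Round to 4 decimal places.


sp^2 = ((n1-1)*s1^2 + (n2-1)*s2^2)/(n1+n2-2)
(n1-1)*s1^2 = 20 * 28.67 = 573.4
(n2-1)*s2^2 = 45 * 19.28 = 867.6
numerator = 573.4 + 867.6 = 1441
n1+n2-2 = 65
sp^2 = 1441 / 65 = 1441/65 ≈ 22.169231

22.1692


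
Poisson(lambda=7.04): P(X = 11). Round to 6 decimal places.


P = e^(-lam) * lam^k / k!
e^(-7.04) ≈ 0.0008761266
lam^k = 7.04^11 ≈ 2105228547.601454
k! = 11! = 39916800
P = 0.0008761266 * 2105228547.601454 / 39916800 ≈ 0.046207

0.046207


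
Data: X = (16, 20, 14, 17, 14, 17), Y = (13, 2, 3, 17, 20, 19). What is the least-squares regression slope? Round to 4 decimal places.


b = sum((xi-xbar)(yi-ybar)) / sum((xi-xbar)^2)
n = 6, xbar = 98/6 = 49/3 ≈ 16.333333, ybar = 74/6 = 37/3 ≈ 12.333333
Sxy = sum((xi-xbar)(yi-ybar)) = -80/3 ≈ -26.666667
Sxx = sum((xi-xbar)^2) = 76/3 ≈ 25.333333
b = Sxy / Sxx = -20/19 ≈ -1.052632

-1.0526


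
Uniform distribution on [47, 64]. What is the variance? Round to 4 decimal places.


Var = (b-a)^2 / 12
(b-a)^2 = (64 - 47)^2 = 289
Var = 289/12 ≈ 24.083333

24.0833


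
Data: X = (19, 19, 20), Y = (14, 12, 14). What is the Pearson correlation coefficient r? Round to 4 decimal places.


r = sum((xi-xbar)(yi-ybar)) / sqrt(sum((xi-xbar)^2) * sum((yi-ybar)^2))
n = 3, xbar = 58/3 ≈ 19.333333, ybar = 40/3 ≈ 13.333333
Sxy = sum((xi-xbar)(yi-ybar)) = 2/3 ≈ 0.666667
Sxx = sum((xi-xbar)^2) = 2/3 ≈ 0.666667
Syy = sum((yi-ybar)^2) = 8/3 ≈ 2.666667
sqrt(Sxx*Syy) = 4/3 ≈ 1.333333
r = Sxy / sqrt(Sxx*Syy) = 0.666667 / 1.333333 = 0.5

0.5000


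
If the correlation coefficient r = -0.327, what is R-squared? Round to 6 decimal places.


R^2 = r^2 = (-0.327)^2 = 0.106929

0.106929


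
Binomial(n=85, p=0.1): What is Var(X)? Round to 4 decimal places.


Var = n*p*(1-p) = 85 * 0.1 * 0.9 = 7.65

7.6500


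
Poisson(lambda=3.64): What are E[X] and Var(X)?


E[X] = Var(X) = lambda = 3.64

3.64, 3.64


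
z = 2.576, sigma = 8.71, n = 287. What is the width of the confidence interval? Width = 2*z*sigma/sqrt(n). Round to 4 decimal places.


width = 2*z*sigma/sqrt(n)
2*z*sigma = 2 * 2.576 * 8.71 = 44.87392
sqrt(287) ≈ 16.941074
width = 44.87392 / 16.941074 ≈ 2.648824

2.6488


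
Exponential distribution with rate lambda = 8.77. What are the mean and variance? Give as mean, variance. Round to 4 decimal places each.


mean = 1/lam, var = 1/lam^2
mean = 1 / 8.77 = 100/877 ≈ 0.114025
lam^2 = 8.77^2 = 76.9129
var = 1 / 76.9129 ≈ 0.013002

0.1140, 0.0130


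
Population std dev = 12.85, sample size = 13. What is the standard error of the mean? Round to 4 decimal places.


SE = sigma / sqrt(n)
sqrt(13) ≈ 3.605551
SE = 12.85 / 3.605551 ≈ 3.563949

3.5639


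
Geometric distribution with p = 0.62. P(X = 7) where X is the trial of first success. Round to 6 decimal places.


P = (1-p)^(k-1) * p
(1-p)^(k-1) = 0.38^6 ≈ 0.003010936
P = 0.003010936 * 0.62 ≈ 0.001866781

0.001867


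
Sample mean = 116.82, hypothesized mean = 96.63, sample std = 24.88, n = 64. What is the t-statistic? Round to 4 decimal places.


t = (xbar - mu0) / (s/sqrt(n))
xbar - mu0 = 116.82 - 96.63 = 20.19
sqrt(64) = 8
s/sqrt(n) = 24.88 / 8 = 3.11
t = 20.19 / 3.11 = 2019/311 ≈ 6.491961

6.4920


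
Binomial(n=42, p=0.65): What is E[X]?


E[X] = n*p = 42 * 0.65 = 27.3

27.3


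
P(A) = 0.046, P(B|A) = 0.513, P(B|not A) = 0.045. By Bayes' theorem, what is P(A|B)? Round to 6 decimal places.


P(A|B) = P(B|A)*P(A) / P(B), P(B) = P(B|A)*P(A) + P(B|not A)*P(not A)
P(B|A)*P(A) = 0.513 * 0.046 = 0.023598
P(B|not A)*P(not A) = 0.045 * 0.954 = 0.04293
P(B) = 0.023598 + 0.04293 = 0.066528
P(A|B) = 0.023598 / 0.066528 = 437/1232 ≈ 0.35470779

0.354708


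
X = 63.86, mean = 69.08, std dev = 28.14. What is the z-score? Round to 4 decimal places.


z = (X - mu) / sigma
X - mu = 63.86 - 69.08 = -5.22
z = -5.22 / 28.14 = -87/469 ≈ -0.185501

-0.1855


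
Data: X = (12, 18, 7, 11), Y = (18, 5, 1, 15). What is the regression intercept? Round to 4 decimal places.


a = ybar - b*xbar, where b = sum((xi-xbar)(yi-ybar)) / sum((xi-xbar)^2)
n = 4, xbar = 48/4 = 12, ybar = 39/4 = 9.75
Sxy = sum((xi-xbar)(yi-ybar)) = 10
Sxx = sum((xi-xbar)^2) = 62
b = Sxy / Sxx = 5/31 ≈ 0.161290
a = 9.75 - 0.161290 * 12 = 969/124 ≈ 7.814516

7.8145


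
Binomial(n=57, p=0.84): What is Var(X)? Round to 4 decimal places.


Var = n*p*(1-p) = 57 * 0.84 * 0.16 = 7.6608

7.6608


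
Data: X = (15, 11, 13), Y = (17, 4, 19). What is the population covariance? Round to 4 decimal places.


Cov = (1/n)*sum((xi-xbar)(yi-ybar))
n = 3, xbar = 39/3 = 13, ybar = 40/3 ≈ 13.333333
sum((xi-xbar)(yi-ybar)) = 26
Cov = 26 / 3 = 26/3 ≈ 8.666667

8.6667


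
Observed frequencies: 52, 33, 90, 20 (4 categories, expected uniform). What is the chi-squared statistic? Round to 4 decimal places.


chi2 = sum((O-E)^2/E), E = total/4
total = 195, E = 195/4 = 48.75
(52 - 48.75)^2 / 48.75 = 10.5625 / 48.75 = 13/60 ≈ 0.216667
(33 - 48.75)^2 / 48.75 = 248.0625 / 48.75 = 1323/260 ≈ 5.088462
(90 - 48.75)^2 / 48.75 = 1701.5625 / 48.75 = 1815/52 ≈ 34.903846
(20 - 48.75)^2 / 48.75 = 826.5625 / 48.75 = 2645/156 ≈ 16.955128
chi2 = 11147/195 ≈ 57.164103

57.1641


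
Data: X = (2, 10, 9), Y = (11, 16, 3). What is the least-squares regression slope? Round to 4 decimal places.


b = sum((xi-xbar)(yi-ybar)) / sum((xi-xbar)^2)
n = 3, xbar = 21/3 = 7, ybar = 30/3 = 10
Sxy = sum((xi-xbar)(yi-ybar)) = -1
Sxx = sum((xi-xbar)^2) = 38
b = Sxy / Sxx = -1/38 ≈ -0.026316

-0.0263


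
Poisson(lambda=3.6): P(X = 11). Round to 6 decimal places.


P = e^(-lam) * lam^k / k!
e^(-3.6) ≈ 0.02732372
lam^k = 3.6^11 ≈ 1316217.038423
k! = 11! = 39916800
P = 0.02732372 * 1316217.038423 / 39916800 ≈ 0.000901

0.000901


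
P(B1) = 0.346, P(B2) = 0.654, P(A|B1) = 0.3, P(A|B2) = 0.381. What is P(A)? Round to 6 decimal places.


P(A) = P(A|B1)*P(B1) + P(A|B2)*P(B2)
P(A|B1)*P(B1) = 0.3 * 0.346 = 0.1038
P(A|B2)*P(B2) = 0.381 * 0.654 = 0.249174
P(A) = 0.1038 + 0.249174 = 0.352974

0.352974


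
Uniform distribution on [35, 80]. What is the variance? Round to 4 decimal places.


Var = (b-a)^2 / 12
(b-a)^2 = (80 - 35)^2 = 2025
Var = 2025/12 = 168.75

168.7500


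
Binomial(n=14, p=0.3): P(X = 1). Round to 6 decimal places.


P = C(n,k) * p^k * (1-p)^(n-k)
C(14,1) = 14
p^k = 0.3^1 = 0.3
(1-p)^(n-k) = 0.7^13 ≈ 0.009688901
P = 14 * 0.3 * 0.009688901 ≈ 0.040693

0.040693


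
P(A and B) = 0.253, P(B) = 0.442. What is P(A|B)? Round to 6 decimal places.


P(A|B) = P(A and B) / P(B) = 0.253 / 0.442 = 253/442 ≈ 0.57239819

0.572398


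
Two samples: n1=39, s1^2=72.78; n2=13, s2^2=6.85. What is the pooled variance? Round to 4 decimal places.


sp^2 = ((n1-1)*s1^2 + (n2-1)*s2^2)/(n1+n2-2)
(n1-1)*s1^2 = 38 * 72.78 = 2765.64
(n2-1)*s2^2 = 12 * 6.85 = 82.2
numerator = 2765.64 + 82.2 = 2847.84
n1+n2-2 = 50
sp^2 = 2847.84 / 50 = 56.9568

56.9568


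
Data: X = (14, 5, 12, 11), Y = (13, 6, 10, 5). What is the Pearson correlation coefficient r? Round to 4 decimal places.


r = sum((xi-xbar)(yi-ybar)) / sqrt(sum((xi-xbar)^2) * sum((yi-ybar)^2))
n = 4, xbar = 42/4 = 10.5, ybar = 34/4 = 8.5
Sxy = sum((xi-xbar)(yi-ybar)) = 30
Sxx = sum((xi-xbar)^2) = 45
Syy = sum((yi-ybar)^2) = 41
sqrt(Sxx*Syy) ≈ 42.953463
r = Sxy / sqrt(Sxx*Syy) = 30 / 42.953463 ≈ 0.698430

0.6984


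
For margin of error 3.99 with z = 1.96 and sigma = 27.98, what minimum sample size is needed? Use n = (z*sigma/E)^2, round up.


z*sigma/E = 1.96 * 27.98 / 3.99 = 19586/1425 ≈ 13.744561
(z*sigma/E)^2 ≈ 188.912968
round up: n = 189

189


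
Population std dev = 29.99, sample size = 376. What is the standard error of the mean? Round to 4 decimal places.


SE = sigma / sqrt(n)
sqrt(376) ≈ 19.390719
SE = 29.99 / 19.390719 ≈ 1.546616

1.5466


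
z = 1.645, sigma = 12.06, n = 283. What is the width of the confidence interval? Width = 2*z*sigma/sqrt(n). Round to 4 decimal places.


width = 2*z*sigma/sqrt(n)
2*z*sigma = 2 * 1.645 * 12.06 = 39.6774
sqrt(283) ≈ 16.822604
width = 39.6774 / 16.822604 ≈ 2.358577

2.3586


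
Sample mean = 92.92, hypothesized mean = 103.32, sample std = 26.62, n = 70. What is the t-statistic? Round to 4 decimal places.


t = (xbar - mu0) / (s/sqrt(n))
xbar - mu0 = 92.92 - 103.32 = -10.4
sqrt(70) ≈ 8.36660027
s/sqrt(n) = 26.62 / 8.36660027 ≈ 3.18169856
t = -10.4 / 3.18169856 ≈ -3.268694

-3.2687


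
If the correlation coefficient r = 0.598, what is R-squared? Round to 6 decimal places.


R^2 = r^2 = (0.598)^2 = 0.357604

0.357604


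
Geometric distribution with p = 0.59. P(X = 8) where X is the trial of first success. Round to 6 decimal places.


P = (1-p)^(k-1) * p
(1-p)^(k-1) = 0.41^7 ≈ 0.001947543
P = 0.001947543 * 0.59 ≈ 0.001149050

0.001149


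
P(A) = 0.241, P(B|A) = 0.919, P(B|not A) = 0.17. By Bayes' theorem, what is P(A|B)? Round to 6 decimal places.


P(A|B) = P(B|A)*P(A) / P(B), P(B) = P(B|A)*P(A) + P(B|not A)*P(not A)
P(B|A)*P(A) = 0.919 * 0.241 = 0.221479
P(B|not A)*P(not A) = 0.17 * 0.759 = 0.12903
P(B) = 0.221479 + 0.12903 = 0.350509
P(A|B) = 0.221479 / 0.350509 ≈ 0.63187821

0.631878


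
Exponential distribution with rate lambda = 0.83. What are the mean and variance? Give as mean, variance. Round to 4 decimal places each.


mean = 1/lam, var = 1/lam^2
mean = 1 / 0.83 = 100/83 ≈ 1.204819
lam^2 = 0.83^2 = 0.6889
var = 1 / 0.6889 = 10000/6889 ≈ 1.451589

1.2048, 1.4516


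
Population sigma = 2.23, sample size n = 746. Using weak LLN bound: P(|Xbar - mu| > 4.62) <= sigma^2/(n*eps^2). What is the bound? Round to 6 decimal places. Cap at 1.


bound = min(1, sigma^2/(n*eps^2))
sigma^2 = 2.23^2 = 4.9729
n*eps^2 = 746 * 4.62^2 = 746 * 21.3444 = 15922.9224
sigma^2/(n*eps^2) = 4.9729 / 15922.9224 ≈ 0.00031231

0.000312


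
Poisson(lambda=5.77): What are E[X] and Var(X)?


E[X] = Var(X) = lambda = 5.77

5.77, 5.77


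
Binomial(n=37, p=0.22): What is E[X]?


E[X] = n*p = 37 * 0.22 = 8.14

8.14


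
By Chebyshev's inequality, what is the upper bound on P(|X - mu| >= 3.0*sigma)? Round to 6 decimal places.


P <= 1/k^2
k^2 = 3.0^2 = 9
1/k^2 = 1 / 9 = 1/9 ≈ 0.11111111

0.111111


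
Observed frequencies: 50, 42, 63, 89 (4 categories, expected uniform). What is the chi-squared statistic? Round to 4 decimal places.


chi2 = sum((O-E)^2/E), E = total/4
total = 244, E = 244/4 = 61
(50 - 61)^2 / 61 = 121 / 61 = 121/61 ≈ 1.983607
(42 - 61)^2 / 61 = 361 / 61 = 361/61 ≈ 5.918033
(63 - 61)^2 / 61 = 4 / 61 = 4/61 ≈ 0.065574
(89 - 61)^2 / 61 = 784 / 61 = 784/61 ≈ 12.852459
chi2 = 1270/61 ≈ 20.819672

20.8197


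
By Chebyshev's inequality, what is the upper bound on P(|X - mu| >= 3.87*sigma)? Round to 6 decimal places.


P <= 1/k^2
k^2 = 3.87^2 = 14.9769
1/k^2 = 1 / 14.9769 ≈ 0.06676949

0.066769


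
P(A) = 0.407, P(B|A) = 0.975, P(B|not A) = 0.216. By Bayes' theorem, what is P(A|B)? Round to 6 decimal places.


P(A|B) = P(B|A)*P(A) / P(B), P(B) = P(B|A)*P(A) + P(B|not A)*P(not A)
P(B|A)*P(A) = 0.975 * 0.407 = 0.396825
P(B|not A)*P(not A) = 0.216 * 0.593 = 0.128088
P(B) = 0.396825 + 0.128088 = 0.524913
P(A|B) = 0.396825 / 0.524913 ≈ 0.75598242

0.755982


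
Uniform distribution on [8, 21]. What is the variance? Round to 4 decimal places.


Var = (b-a)^2 / 12
(b-a)^2 = (21 - 8)^2 = 169
Var = 169/12 ≈ 14.083333

14.0833


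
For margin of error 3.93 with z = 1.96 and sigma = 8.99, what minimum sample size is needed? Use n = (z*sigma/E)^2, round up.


z*sigma/E = 1.96 * 8.99 / 3.93 = 44051/9825 ≈ 4.483562
(z*sigma/E)^2 ≈ 20.102331
round up: n = 21

21


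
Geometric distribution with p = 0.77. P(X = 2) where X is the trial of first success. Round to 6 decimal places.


P = (1-p)^(k-1) * p
(1-p)^(k-1) = 0.23^1 = 0.23
P = 0.23 * 0.77 = 0.1771

0.177100


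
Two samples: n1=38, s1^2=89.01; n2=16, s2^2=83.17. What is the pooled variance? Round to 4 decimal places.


sp^2 = ((n1-1)*s1^2 + (n2-1)*s2^2)/(n1+n2-2)
(n1-1)*s1^2 = 37 * 89.01 = 3293.37
(n2-1)*s2^2 = 15 * 83.17 = 1247.55
numerator = 3293.37 + 1247.55 = 4540.92
n1+n2-2 = 52
sp^2 = 4540.92 / 52 = 113523/1300 ≈ 87.325385

87.3254


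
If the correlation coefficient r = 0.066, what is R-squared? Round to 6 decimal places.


R^2 = r^2 = (0.066)^2 = 0.004356

0.004356


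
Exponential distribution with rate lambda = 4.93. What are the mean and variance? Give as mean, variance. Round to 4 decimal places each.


mean = 1/lam, var = 1/lam^2
mean = 1 / 4.93 = 100/493 ≈ 0.202840
lam^2 = 4.93^2 = 24.3049
var = 1 / 24.3049 ≈ 0.041144

0.2028, 0.0411


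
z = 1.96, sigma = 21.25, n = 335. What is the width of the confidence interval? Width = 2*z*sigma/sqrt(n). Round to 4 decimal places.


width = 2*z*sigma/sqrt(n)
2*z*sigma = 2 * 1.96 * 21.25 = 83.3
sqrt(335) ≈ 18.303005
width = 83.3 / 18.303005 ≈ 4.551165

4.5512


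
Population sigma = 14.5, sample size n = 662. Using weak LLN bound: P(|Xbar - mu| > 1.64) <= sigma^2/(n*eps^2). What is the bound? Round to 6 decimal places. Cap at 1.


bound = min(1, sigma^2/(n*eps^2))
sigma^2 = 14.5^2 = 210.25
n*eps^2 = 662 * 1.64^2 = 662 * 2.6896 = 1780.5152
sigma^2/(n*eps^2) = 210.25 / 1780.5152 ≈ 0.11808380

0.118084


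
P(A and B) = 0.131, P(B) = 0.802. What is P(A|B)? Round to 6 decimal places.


P(A|B) = P(A and B) / P(B) = 0.131 / 0.802 = 131/802 ≈ 0.16334165

0.163342


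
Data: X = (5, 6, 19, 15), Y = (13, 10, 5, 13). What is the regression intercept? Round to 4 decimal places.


a = ybar - b*xbar, where b = sum((xi-xbar)(yi-ybar)) / sum((xi-xbar)^2)
n = 4, xbar = 45/4 = 11.25, ybar = 41/4 = 10.25
Sxy = sum((xi-xbar)(yi-ybar)) = -46.25
Sxx = sum((xi-xbar)^2) = 140.75
b = Sxy / Sxx = -185/563 ≈ -0.328597
a = 10.25 - (-0.328597) * 11.25 = 7852/563 ≈ 13.946714

13.9467


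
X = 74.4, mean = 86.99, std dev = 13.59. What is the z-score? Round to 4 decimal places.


z = (X - mu) / sigma
X - mu = 74.4 - 86.99 = -12.59
z = -12.59 / 13.59 = -1259/1359 ≈ -0.926416

-0.9264


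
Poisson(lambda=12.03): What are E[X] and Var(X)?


E[X] = Var(X) = lambda = 12.03

12.03, 12.03


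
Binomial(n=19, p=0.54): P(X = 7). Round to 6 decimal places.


P = C(n,k) * p^k * (1-p)^(n-k)
C(19,7) = 50388
p^k = 0.54^7 ≈ 0.01338925
(1-p)^(n-k) = 0.46^12 ≈ 0.00008976230
P = 50388 * 0.01338925 * 0.00008976230 ≈ 0.060559

0.060559


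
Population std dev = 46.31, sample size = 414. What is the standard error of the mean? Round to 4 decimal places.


SE = sigma / sqrt(n)
sqrt(414) ≈ 20.346990
SE = 46.31 / 20.346990 ≈ 2.276012

2.2760


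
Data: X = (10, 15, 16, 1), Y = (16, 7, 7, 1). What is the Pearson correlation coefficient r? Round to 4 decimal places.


r = sum((xi-xbar)(yi-ybar)) / sqrt(sum((xi-xbar)^2) * sum((yi-ybar)^2))
n = 4, xbar = 42/4 = 10.5, ybar = 31/4 = 7.75
Sxy = sum((xi-xbar)(yi-ybar)) = 52.5
Sxx = sum((xi-xbar)^2) = 141
Syy = sum((yi-ybar)^2) = 114.75
sqrt(Sxx*Syy) ≈ 127.199646
r = Sxy / sqrt(Sxx*Syy) = 52.5 / 127.199646 ≈ 0.412737

0.4127


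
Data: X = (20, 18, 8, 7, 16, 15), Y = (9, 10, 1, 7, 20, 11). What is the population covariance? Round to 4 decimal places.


Cov = (1/n)*sum((xi-xbar)(yi-ybar))
n = 6, xbar = 84/6 = 14, ybar = 58/6 = 29/3 ≈ 9.666667
sum((xi-xbar)(yi-ybar)) = 90
Cov = 90 / 6 = 15

15.0000


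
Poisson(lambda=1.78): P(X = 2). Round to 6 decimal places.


P = e^(-lam) * lam^k / k!
e^(-1.78) ≈ 0.1686381
lam^k = 1.78^2 = 3.1684
k! = 2! = 2
P = 0.1686381 * 3.1684 / 2 ≈ 0.267157

0.267157


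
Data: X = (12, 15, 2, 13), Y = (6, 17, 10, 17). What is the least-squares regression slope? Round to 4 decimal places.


b = sum((xi-xbar)(yi-ybar)) / sum((xi-xbar)^2)
n = 4, xbar = 42/4 = 10.5, ybar = 50/4 = 12.5
Sxy = sum((xi-xbar)(yi-ybar)) = 43
Sxx = sum((xi-xbar)^2) = 101
b = Sxy / Sxx = 43/101 ≈ 0.425743

0.4257


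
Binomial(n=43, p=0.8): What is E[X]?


E[X] = n*p = 43 * 0.8 = 34.4

34.4


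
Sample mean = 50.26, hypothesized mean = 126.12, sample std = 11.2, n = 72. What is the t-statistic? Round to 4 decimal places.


t = (xbar - mu0) / (s/sqrt(n))
xbar - mu0 = 50.26 - 126.12 = -75.86
sqrt(72) ≈ 8.48528137
s/sqrt(n) = 11.2 / 8.48528137 ≈ 1.31993266
t = -75.86 / 1.31993266 ≈ -57.472629

-57.4726


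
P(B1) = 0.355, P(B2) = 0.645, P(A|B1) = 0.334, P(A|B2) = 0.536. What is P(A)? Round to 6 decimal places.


P(A) = P(A|B1)*P(B1) + P(A|B2)*P(B2)
P(A|B1)*P(B1) = 0.334 * 0.355 = 0.11857
P(A|B2)*P(B2) = 0.536 * 0.645 = 0.34572
P(A) = 0.11857 + 0.34572 = 0.46429

0.464290


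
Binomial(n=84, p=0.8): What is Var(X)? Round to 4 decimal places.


Var = n*p*(1-p) = 84 * 0.8 * 0.2 = 13.44

13.4400


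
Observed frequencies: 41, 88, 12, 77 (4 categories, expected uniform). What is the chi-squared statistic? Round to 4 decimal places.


chi2 = sum((O-E)^2/E), E = total/4
total = 218, E = 218/4 = 54.5
(41 - 54.5)^2 / 54.5 = 182.25 / 54.5 = 729/218 ≈ 3.344037
(88 - 54.5)^2 / 54.5 = 1122.25 / 54.5 = 4489/218 ≈ 20.591743
(12 - 54.5)^2 / 54.5 = 1806.25 / 54.5 = 7225/218 ≈ 33.142202
(77 - 54.5)^2 / 54.5 = 506.25 / 54.5 = 2025/218 ≈ 9.288991
chi2 = 7234/109 ≈ 66.366972

66.3670
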